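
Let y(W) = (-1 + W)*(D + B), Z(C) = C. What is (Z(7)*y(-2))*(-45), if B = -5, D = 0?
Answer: -4725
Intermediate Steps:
y(W) = 5 - 5*W (y(W) = (-1 + W)*(0 - 5) = (-1 + W)*(-5) = 5 - 5*W)
(Z(7)*y(-2))*(-45) = (7*(5 - 5*(-2)))*(-45) = (7*(5 + 10))*(-45) = (7*15)*(-45) = 105*(-45) = -4725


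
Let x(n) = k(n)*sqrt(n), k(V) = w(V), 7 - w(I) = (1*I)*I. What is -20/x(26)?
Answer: 10*sqrt(26)/8697 ≈ 0.0058630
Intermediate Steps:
w(I) = 7 - I**2 (w(I) = 7 - 1*I*I = 7 - I*I = 7 - I**2)
k(V) = 7 - V**2
x(n) = sqrt(n)*(7 - n**2) (x(n) = (7 - n**2)*sqrt(n) = sqrt(n)*(7 - n**2))
-20/x(26) = -20*sqrt(26)/(26*(7 - 1*26**2)) = -20*sqrt(26)/(26*(7 - 1*676)) = -20*sqrt(26)/(26*(7 - 676)) = -20*(-sqrt(26)/17394) = -(-10)*sqrt(26)/8697 = 10*sqrt(26)/8697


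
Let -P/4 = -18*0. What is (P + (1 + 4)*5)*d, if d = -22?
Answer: -550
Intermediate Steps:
P = 0 (P = -(-72)*0 = -4*0 = 0)
(P + (1 + 4)*5)*d = (0 + (1 + 4)*5)*(-22) = (0 + 5*5)*(-22) = (0 + 25)*(-22) = 25*(-22) = -550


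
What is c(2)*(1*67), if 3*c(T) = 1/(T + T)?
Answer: 67/12 ≈ 5.5833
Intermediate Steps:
c(T) = 1/(6*T) (c(T) = 1/(3*(T + T)) = 1/(3*((2*T))) = (1/(2*T))/3 = 1/(6*T))
c(2)*(1*67) = ((⅙)/2)*(1*67) = ((⅙)*(½))*67 = (1/12)*67 = 67/12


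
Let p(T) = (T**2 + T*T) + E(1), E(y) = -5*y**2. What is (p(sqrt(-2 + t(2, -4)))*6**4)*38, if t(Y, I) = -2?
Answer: -640224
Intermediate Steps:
p(T) = -5 + 2*T**2 (p(T) = (T**2 + T*T) - 5*1**2 = (T**2 + T**2) - 5*1 = 2*T**2 - 5 = -5 + 2*T**2)
(p(sqrt(-2 + t(2, -4)))*6**4)*38 = ((-5 + 2*(sqrt(-2 - 2))**2)*6**4)*38 = ((-5 + 2*(sqrt(-4))**2)*1296)*38 = ((-5 + 2*(2*I)**2)*1296)*38 = ((-5 + 2*(-4))*1296)*38 = ((-5 - 8)*1296)*38 = -13*1296*38 = -16848*38 = -640224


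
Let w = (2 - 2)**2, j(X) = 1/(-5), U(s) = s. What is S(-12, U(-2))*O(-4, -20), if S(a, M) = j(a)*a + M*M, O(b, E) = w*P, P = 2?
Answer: 0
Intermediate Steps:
j(X) = -1/5
w = 0 (w = 0**2 = 0)
O(b, E) = 0 (O(b, E) = 0*2 = 0)
S(a, M) = M**2 - a/5 (S(a, M) = -a/5 + M*M = -a/5 + M**2 = M**2 - a/5)
S(-12, U(-2))*O(-4, -20) = ((-2)**2 - 1/5*(-12))*0 = (4 + 12/5)*0 = (32/5)*0 = 0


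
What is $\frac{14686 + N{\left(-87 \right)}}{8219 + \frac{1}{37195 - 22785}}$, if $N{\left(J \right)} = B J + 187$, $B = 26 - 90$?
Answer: $\frac{294554810}{118435791} \approx 2.487$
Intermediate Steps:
$B = -64$ ($B = 26 - 90 = -64$)
$N{\left(J \right)} = 187 - 64 J$ ($N{\left(J \right)} = - 64 J + 187 = 187 - 64 J$)
$\frac{14686 + N{\left(-87 \right)}}{8219 + \frac{1}{37195 - 22785}} = \frac{14686 + \left(187 - -5568\right)}{8219 + \frac{1}{37195 - 22785}} = \frac{14686 + \left(187 + 5568\right)}{8219 + \frac{1}{14410}} = \frac{14686 + 5755}{8219 + \frac{1}{14410}} = \frac{20441}{\frac{118435791}{14410}} = 20441 \cdot \frac{14410}{118435791} = \frac{294554810}{118435791}$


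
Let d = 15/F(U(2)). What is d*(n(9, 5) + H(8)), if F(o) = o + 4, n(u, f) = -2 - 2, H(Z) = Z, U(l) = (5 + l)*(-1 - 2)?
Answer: -60/17 ≈ -3.5294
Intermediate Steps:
U(l) = -15 - 3*l (U(l) = (5 + l)*(-3) = -15 - 3*l)
n(u, f) = -4
F(o) = 4 + o
d = -15/17 (d = 15/(4 + (-15 - 3*2)) = 15/(4 + (-15 - 6)) = 15/(4 - 21) = 15/(-17) = 15*(-1/17) = -15/17 ≈ -0.88235)
d*(n(9, 5) + H(8)) = -15*(-4 + 8)/17 = -15/17*4 = -60/17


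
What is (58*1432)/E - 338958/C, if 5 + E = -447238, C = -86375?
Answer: 144422630794/38630614125 ≈ 3.7386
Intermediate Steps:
E = -447243 (E = -5 - 447238 = -447243)
(58*1432)/E - 338958/C = (58*1432)/(-447243) - 338958/(-86375) = 83056*(-1/447243) - 338958*(-1/86375) = -83056/447243 + 338958/86375 = 144422630794/38630614125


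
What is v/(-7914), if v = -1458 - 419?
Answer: 1877/7914 ≈ 0.23717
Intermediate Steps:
v = -1877
v/(-7914) = -1877/(-7914) = -1877*(-1/7914) = 1877/7914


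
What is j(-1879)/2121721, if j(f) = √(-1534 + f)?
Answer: I*√3413/2121721 ≈ 2.7535e-5*I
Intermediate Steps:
j(-1879)/2121721 = √(-1534 - 1879)/2121721 = √(-3413)*(1/2121721) = (I*√3413)*(1/2121721) = I*√3413/2121721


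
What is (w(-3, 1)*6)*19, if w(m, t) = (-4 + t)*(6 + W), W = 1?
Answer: -2394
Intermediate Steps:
w(m, t) = -28 + 7*t (w(m, t) = (-4 + t)*(6 + 1) = (-4 + t)*7 = -28 + 7*t)
(w(-3, 1)*6)*19 = ((-28 + 7*1)*6)*19 = ((-28 + 7)*6)*19 = -21*6*19 = -126*19 = -2394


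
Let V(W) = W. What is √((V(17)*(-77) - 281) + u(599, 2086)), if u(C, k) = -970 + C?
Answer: I*√1961 ≈ 44.283*I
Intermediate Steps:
√((V(17)*(-77) - 281) + u(599, 2086)) = √((17*(-77) - 281) + (-970 + 599)) = √((-1309 - 281) - 371) = √(-1590 - 371) = √(-1961) = I*√1961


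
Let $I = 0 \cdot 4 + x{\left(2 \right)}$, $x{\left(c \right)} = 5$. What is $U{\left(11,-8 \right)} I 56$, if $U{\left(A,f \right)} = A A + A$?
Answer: $36960$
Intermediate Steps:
$U{\left(A,f \right)} = A + A^{2}$ ($U{\left(A,f \right)} = A^{2} + A = A + A^{2}$)
$I = 5$ ($I = 0 \cdot 4 + 5 = 0 + 5 = 5$)
$U{\left(11,-8 \right)} I 56 = 11 \left(1 + 11\right) 5 \cdot 56 = 11 \cdot 12 \cdot 5 \cdot 56 = 132 \cdot 5 \cdot 56 = 660 \cdot 56 = 36960$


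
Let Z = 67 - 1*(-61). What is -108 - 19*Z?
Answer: -2540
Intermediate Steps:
Z = 128 (Z = 67 + 61 = 128)
-108 - 19*Z = -108 - 19*128 = -108 - 2432 = -2540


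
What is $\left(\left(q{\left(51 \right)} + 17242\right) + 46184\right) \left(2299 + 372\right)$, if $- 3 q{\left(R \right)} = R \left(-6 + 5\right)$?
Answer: $169456253$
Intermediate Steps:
$q{\left(R \right)} = \frac{R}{3}$ ($q{\left(R \right)} = - \frac{R \left(-6 + 5\right)}{3} = - \frac{R \left(-1\right)}{3} = - \frac{\left(-1\right) R}{3} = \frac{R}{3}$)
$\left(\left(q{\left(51 \right)} + 17242\right) + 46184\right) \left(2299 + 372\right) = \left(\left(\frac{1}{3} \cdot 51 + 17242\right) + 46184\right) \left(2299 + 372\right) = \left(\left(17 + 17242\right) + 46184\right) 2671 = \left(17259 + 46184\right) 2671 = 63443 \cdot 2671 = 169456253$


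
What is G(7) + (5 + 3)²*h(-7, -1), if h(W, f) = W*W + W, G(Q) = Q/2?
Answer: 5383/2 ≈ 2691.5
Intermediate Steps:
G(Q) = Q/2 (G(Q) = Q*(½) = Q/2)
h(W, f) = W + W² (h(W, f) = W² + W = W + W²)
G(7) + (5 + 3)²*h(-7, -1) = (½)*7 + (5 + 3)²*(-7*(1 - 7)) = 7/2 + 8²*(-7*(-6)) = 7/2 + 64*42 = 7/2 + 2688 = 5383/2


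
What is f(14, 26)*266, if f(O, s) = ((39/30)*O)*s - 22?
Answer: 600096/5 ≈ 1.2002e+5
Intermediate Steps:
f(O, s) = -22 + 13*O*s/10 (f(O, s) = ((39*(1/30))*O)*s - 22 = (13*O/10)*s - 22 = 13*O*s/10 - 22 = -22 + 13*O*s/10)
f(14, 26)*266 = (-22 + (13/10)*14*26)*266 = (-22 + 2366/5)*266 = (2256/5)*266 = 600096/5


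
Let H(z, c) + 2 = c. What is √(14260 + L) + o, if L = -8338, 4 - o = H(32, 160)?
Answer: -154 + 3*√658 ≈ -77.045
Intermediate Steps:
H(z, c) = -2 + c
o = -154 (o = 4 - (-2 + 160) = 4 - 1*158 = 4 - 158 = -154)
√(14260 + L) + o = √(14260 - 8338) - 154 = √5922 - 154 = 3*√658 - 154 = -154 + 3*√658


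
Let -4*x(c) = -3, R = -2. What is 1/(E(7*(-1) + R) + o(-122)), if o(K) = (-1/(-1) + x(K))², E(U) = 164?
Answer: 16/2673 ≈ 0.0059858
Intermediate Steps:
x(c) = ¾ (x(c) = -¼*(-3) = ¾)
o(K) = 49/16 (o(K) = (-1/(-1) + ¾)² = (-1*(-1) + ¾)² = (1 + ¾)² = (7/4)² = 49/16)
1/(E(7*(-1) + R) + o(-122)) = 1/(164 + 49/16) = 1/(2673/16) = 16/2673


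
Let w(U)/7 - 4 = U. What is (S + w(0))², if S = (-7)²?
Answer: 5929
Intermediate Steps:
w(U) = 28 + 7*U
S = 49
(S + w(0))² = (49 + (28 + 7*0))² = (49 + (28 + 0))² = (49 + 28)² = 77² = 5929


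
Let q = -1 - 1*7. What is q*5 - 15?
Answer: -55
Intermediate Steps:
q = -8 (q = -1 - 7 = -8)
q*5 - 15 = -8*5 - 15 = -40 - 15 = -55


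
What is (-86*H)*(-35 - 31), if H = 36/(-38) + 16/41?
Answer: -2463384/779 ≈ -3162.2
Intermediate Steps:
H = -434/779 (H = 36*(-1/38) + 16*(1/41) = -18/19 + 16/41 = -434/779 ≈ -0.55712)
(-86*H)*(-35 - 31) = (-86*(-434/779))*(-35 - 31) = (37324/779)*(-66) = -2463384/779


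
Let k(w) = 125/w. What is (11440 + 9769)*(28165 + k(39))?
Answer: 23299359040/39 ≈ 5.9742e+8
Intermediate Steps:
(11440 + 9769)*(28165 + k(39)) = (11440 + 9769)*(28165 + 125/39) = 21209*(28165 + 125*(1/39)) = 21209*(28165 + 125/39) = 21209*(1098560/39) = 23299359040/39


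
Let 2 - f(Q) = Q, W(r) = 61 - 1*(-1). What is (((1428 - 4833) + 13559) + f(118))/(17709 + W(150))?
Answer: 10038/17771 ≈ 0.56485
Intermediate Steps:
W(r) = 62 (W(r) = 61 + 1 = 62)
f(Q) = 2 - Q
(((1428 - 4833) + 13559) + f(118))/(17709 + W(150)) = (((1428 - 4833) + 13559) + (2 - 1*118))/(17709 + 62) = ((-3405 + 13559) + (2 - 118))/17771 = (10154 - 116)*(1/17771) = 10038*(1/17771) = 10038/17771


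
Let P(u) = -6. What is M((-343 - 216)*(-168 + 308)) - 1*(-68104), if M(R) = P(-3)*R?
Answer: 537664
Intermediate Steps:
M(R) = -6*R
M((-343 - 216)*(-168 + 308)) - 1*(-68104) = -6*(-343 - 216)*(-168 + 308) - 1*(-68104) = -(-3354)*140 + 68104 = -6*(-78260) + 68104 = 469560 + 68104 = 537664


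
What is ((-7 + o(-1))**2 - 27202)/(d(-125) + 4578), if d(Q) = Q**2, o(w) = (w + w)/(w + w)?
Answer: -27166/20203 ≈ -1.3447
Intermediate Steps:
o(w) = 1 (o(w) = (2*w)/((2*w)) = (2*w)*(1/(2*w)) = 1)
((-7 + o(-1))**2 - 27202)/(d(-125) + 4578) = ((-7 + 1)**2 - 27202)/((-125)**2 + 4578) = ((-6)**2 - 27202)/(15625 + 4578) = (36 - 27202)/20203 = -27166*1/20203 = -27166/20203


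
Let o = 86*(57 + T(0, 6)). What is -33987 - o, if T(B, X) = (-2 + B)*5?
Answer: -38029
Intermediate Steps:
T(B, X) = -10 + 5*B
o = 4042 (o = 86*(57 + (-10 + 5*0)) = 86*(57 + (-10 + 0)) = 86*(57 - 10) = 86*47 = 4042)
-33987 - o = -33987 - 1*4042 = -33987 - 4042 = -38029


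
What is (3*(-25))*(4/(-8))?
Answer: 75/2 ≈ 37.500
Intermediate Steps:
(3*(-25))*(4/(-8)) = -300*(-1)/8 = -75*(-½) = 75/2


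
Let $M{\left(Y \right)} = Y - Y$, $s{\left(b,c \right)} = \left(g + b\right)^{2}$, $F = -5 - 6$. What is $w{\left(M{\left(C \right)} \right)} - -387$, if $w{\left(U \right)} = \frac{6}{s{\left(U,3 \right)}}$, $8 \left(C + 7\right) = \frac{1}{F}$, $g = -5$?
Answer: $\frac{9681}{25} \approx 387.24$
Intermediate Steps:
$F = -11$ ($F = -5 - 6 = -11$)
$C = - \frac{617}{88}$ ($C = -7 + \frac{1}{8 \left(-11\right)} = -7 + \frac{1}{8} \left(- \frac{1}{11}\right) = -7 - \frac{1}{88} = - \frac{617}{88} \approx -7.0114$)
$s{\left(b,c \right)} = \left(-5 + b\right)^{2}$
$M{\left(Y \right)} = 0$
$w{\left(U \right)} = \frac{6}{\left(-5 + U\right)^{2}}$
$w{\left(M{\left(C \right)} \right)} - -387 = \frac{6}{\left(-5 + 0\right)^{2}} - -387 = \frac{6}{25} + 387 = \frac{9681}{25}$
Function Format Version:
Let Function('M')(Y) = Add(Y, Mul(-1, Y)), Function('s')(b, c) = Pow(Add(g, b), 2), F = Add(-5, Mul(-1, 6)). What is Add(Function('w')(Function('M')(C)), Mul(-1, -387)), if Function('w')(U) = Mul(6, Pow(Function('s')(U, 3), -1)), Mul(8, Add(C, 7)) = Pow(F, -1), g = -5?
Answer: Rational(9681, 25) ≈ 387.24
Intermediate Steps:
F = -11 (F = Add(-5, -6) = -11)
C = Rational(-617, 88) (C = Add(-7, Mul(Rational(1, 8), Pow(-11, -1))) = Add(-7, Mul(Rational(1, 8), Rational(-1, 11))) = Add(-7, Rational(-1, 88)) = Rational(-617, 88) ≈ -7.0114)
Function('s')(b, c) = Pow(Add(-5, b), 2)
Function('M')(Y) = 0
Function('w')(U) = Mul(6, Pow(Add(-5, U), -2)) (Function('w')(U) = Mul(6, Pow(Pow(Add(-5, U), 2), -1)) = Mul(6, Pow(Add(-5, U), -2)))
Add(Function('w')(Function('M')(C)), Mul(-1, -387)) = Add(Mul(6, Pow(Add(-5, 0), -2)), Mul(-1, -387)) = Add(Mul(6, Pow(-5, -2)), 387) = Add(Mul(6, Rational(1, 25)), 387) = Add(Rational(6, 25), 387) = Rational(9681, 25)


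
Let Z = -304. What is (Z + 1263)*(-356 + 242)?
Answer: -109326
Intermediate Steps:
(Z + 1263)*(-356 + 242) = (-304 + 1263)*(-356 + 242) = 959*(-114) = -109326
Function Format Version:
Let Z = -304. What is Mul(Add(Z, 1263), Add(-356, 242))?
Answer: -109326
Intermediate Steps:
Mul(Add(Z, 1263), Add(-356, 242)) = Mul(Add(-304, 1263), Add(-356, 242)) = Mul(959, -114) = -109326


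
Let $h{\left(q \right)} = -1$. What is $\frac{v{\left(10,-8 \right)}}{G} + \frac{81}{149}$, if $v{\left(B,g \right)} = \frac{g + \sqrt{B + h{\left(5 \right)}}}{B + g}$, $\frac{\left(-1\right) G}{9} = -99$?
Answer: $\frac{143597}{265518} \approx 0.54082$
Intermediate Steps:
$G = 891$ ($G = \left(-9\right) \left(-99\right) = 891$)
$v{\left(B,g \right)} = \frac{g + \sqrt{-1 + B}}{B + g}$ ($v{\left(B,g \right)} = \frac{g + \sqrt{B - 1}}{B + g} = \frac{g + \sqrt{-1 + B}}{B + g}$)
$\frac{v{\left(10,-8 \right)}}{G} + \frac{81}{149} = \frac{\frac{1}{10 - 8} \left(-8 + \sqrt{-1 + 10}\right)}{891} + \frac{81}{149} = \frac{-8 + \sqrt{9}}{2} \cdot \frac{1}{891} + 81 \cdot \frac{1}{149} = \frac{-8 + 3}{2} \cdot \frac{1}{891} + \frac{81}{149} = \frac{1}{2} \left(-5\right) \frac{1}{891} + \frac{81}{149} = \left(- \frac{5}{2}\right) \frac{1}{891} + \frac{81}{149} = - \frac{5}{1782} + \frac{81}{149} = \frac{143597}{265518}$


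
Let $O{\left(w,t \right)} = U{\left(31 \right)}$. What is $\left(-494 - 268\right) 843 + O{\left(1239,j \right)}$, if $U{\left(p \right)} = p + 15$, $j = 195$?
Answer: $-642320$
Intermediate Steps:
$U{\left(p \right)} = 15 + p$
$O{\left(w,t \right)} = 46$ ($O{\left(w,t \right)} = 15 + 31 = 46$)
$\left(-494 - 268\right) 843 + O{\left(1239,j \right)} = \left(-494 - 268\right) 843 + 46 = \left(-762\right) 843 + 46 = -642366 + 46 = -642320$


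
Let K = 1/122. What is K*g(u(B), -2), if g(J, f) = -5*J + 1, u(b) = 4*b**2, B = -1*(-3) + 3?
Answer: -719/122 ≈ -5.8934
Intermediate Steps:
B = 6 (B = 3 + 3 = 6)
g(J, f) = 1 - 5*J
K = 1/122 ≈ 0.0081967
K*g(u(B), -2) = (1 - 20*6**2)/122 = (1 - 20*36)/122 = (1 - 5*144)/122 = (1 - 720)/122 = (1/122)*(-719) = -719/122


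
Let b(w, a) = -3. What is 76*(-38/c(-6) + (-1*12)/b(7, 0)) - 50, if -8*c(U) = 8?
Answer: 3142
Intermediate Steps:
c(U) = -1 (c(U) = -⅛*8 = -1)
76*(-38/c(-6) + (-1*12)/b(7, 0)) - 50 = 76*(-38/(-1) - 1*12/(-3)) - 50 = 76*(-38*(-1) - 12*(-⅓)) - 50 = 76*(38 + 4) - 50 = 76*42 - 50 = 3192 - 50 = 3142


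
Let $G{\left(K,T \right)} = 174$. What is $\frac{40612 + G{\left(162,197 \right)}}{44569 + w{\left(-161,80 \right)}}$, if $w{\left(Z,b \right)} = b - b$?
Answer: $\frac{40786}{44569} \approx 0.91512$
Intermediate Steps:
$w{\left(Z,b \right)} = 0$
$\frac{40612 + G{\left(162,197 \right)}}{44569 + w{\left(-161,80 \right)}} = \frac{40612 + 174}{44569 + 0} = \frac{40786}{44569}$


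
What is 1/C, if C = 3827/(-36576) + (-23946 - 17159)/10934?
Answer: -199960992/772650449 ≈ -0.25880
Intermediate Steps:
C = -772650449/199960992 (C = 3827*(-1/36576) - 41105*1/10934 = -3827/36576 - 41105/10934 = -772650449/199960992 ≈ -3.8640)
1/C = 1/(-772650449/199960992) = -199960992/772650449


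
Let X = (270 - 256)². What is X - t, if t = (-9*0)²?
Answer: 196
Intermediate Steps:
X = 196 (X = 14² = 196)
t = 0 (t = 0² = 0)
X - t = 196 - 1*0 = 196 + 0 = 196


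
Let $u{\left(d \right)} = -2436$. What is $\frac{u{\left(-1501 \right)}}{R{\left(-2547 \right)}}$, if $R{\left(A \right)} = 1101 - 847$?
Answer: $- \frac{1218}{127} \approx -9.5905$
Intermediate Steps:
$R{\left(A \right)} = 254$
$\frac{u{\left(-1501 \right)}}{R{\left(-2547 \right)}} = - \frac{2436}{254} = \left(-2436\right) \frac{1}{254} = - \frac{1218}{127}$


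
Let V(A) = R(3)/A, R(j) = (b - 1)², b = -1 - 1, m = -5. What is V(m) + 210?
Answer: 1041/5 ≈ 208.20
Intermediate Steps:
b = -2
R(j) = 9 (R(j) = (-2 - 1)² = (-3)² = 9)
V(A) = 9/A
V(m) + 210 = 9/(-5) + 210 = 9*(-⅕) + 210 = -9/5 + 210 = 1041/5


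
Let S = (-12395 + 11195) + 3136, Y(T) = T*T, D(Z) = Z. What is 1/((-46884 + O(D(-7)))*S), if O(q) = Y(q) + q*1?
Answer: -1/90686112 ≈ -1.1027e-8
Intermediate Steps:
Y(T) = T²
O(q) = q + q² (O(q) = q² + q*1 = q² + q = q + q²)
S = 1936 (S = -1200 + 3136 = 1936)
1/((-46884 + O(D(-7)))*S) = 1/(-46884 - 7*(1 - 7)*1936) = (1/1936)/(-46884 - 7*(-6)) = (1/1936)/(-46884 + 42) = (1/1936)/(-46842) = -1/46842*1/1936 = -1/90686112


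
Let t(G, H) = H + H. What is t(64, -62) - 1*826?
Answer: -950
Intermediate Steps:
t(G, H) = 2*H
t(64, -62) - 1*826 = 2*(-62) - 1*826 = -124 - 826 = -950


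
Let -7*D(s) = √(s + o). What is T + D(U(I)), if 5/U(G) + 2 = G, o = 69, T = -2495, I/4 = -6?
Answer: -2495 - √46514/182 ≈ -2496.2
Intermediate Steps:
I = -24 (I = 4*(-6) = -24)
U(G) = 5/(-2 + G)
D(s) = -√(69 + s)/7 (D(s) = -√(s + 69)/7 = -√(69 + s)/7)
T + D(U(I)) = -2495 - √(69 + 5/(-2 - 24))/7 = -2495 - √(69 + 5/(-26))/7 = -2495 - √(69 + 5*(-1/26))/7 = -2495 - √(69 - 5/26)/7 = -2495 - √46514/182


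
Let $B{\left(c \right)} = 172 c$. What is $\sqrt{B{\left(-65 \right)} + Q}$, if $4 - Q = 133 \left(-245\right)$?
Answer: $\sqrt{21409} \approx 146.32$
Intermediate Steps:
$Q = 32589$ ($Q = 4 - 133 \left(-245\right) = 4 - -32585 = 4 + 32585 = 32589$)
$\sqrt{B{\left(-65 \right)} + Q} = \sqrt{172 \left(-65\right) + 32589} = \sqrt{-11180 + 32589} = \sqrt{21409}$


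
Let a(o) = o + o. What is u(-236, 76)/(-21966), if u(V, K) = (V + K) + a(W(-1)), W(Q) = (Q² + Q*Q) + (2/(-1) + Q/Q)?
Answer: 79/10983 ≈ 0.0071929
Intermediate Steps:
W(Q) = -1 + 2*Q² (W(Q) = (Q² + Q²) + (2*(-1) + 1) = 2*Q² + (-2 + 1) = 2*Q² - 1 = -1 + 2*Q²)
a(o) = 2*o
u(V, K) = 2 + K + V (u(V, K) = (V + K) + 2*(-1 + 2*(-1)²) = (K + V) + 2*(-1 + 2*1) = (K + V) + 2*(-1 + 2) = (K + V) + 2*1 = (K + V) + 2 = 2 + K + V)
u(-236, 76)/(-21966) = (2 + 76 - 236)/(-21966) = -158*(-1/21966) = 79/10983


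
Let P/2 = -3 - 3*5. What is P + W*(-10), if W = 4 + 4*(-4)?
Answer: 84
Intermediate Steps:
W = -12 (W = 4 - 16 = -12)
P = -36 (P = 2*(-3 - 3*5) = 2*(-3 - 15) = 2*(-18) = -36)
P + W*(-10) = -36 - 12*(-10) = -36 + 120 = 84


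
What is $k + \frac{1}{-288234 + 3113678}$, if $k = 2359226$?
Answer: $\frac{6665860946345}{2825444} \approx 2.3592 \cdot 10^{6}$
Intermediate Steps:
$k + \frac{1}{-288234 + 3113678} = 2359226 + \frac{1}{-288234 + 3113678} = 2359226 + \frac{1}{2825444} = \frac{6665860946345}{2825444}$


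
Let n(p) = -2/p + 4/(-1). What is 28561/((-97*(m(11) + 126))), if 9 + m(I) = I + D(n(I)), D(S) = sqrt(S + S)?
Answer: -10053472/4372663 + 28561*I*sqrt(253)/8745326 ≈ -2.2992 + 0.051947*I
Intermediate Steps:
n(p) = -4 - 2/p (n(p) = -2/p + 4*(-1) = -2/p - 4 = -4 - 2/p)
D(S) = sqrt(2)*sqrt(S) (D(S) = sqrt(2*S) = sqrt(2)*sqrt(S))
m(I) = -9 + I + sqrt(2)*sqrt(-4 - 2/I) (m(I) = -9 + (I + sqrt(2)*sqrt(-4 - 2/I)) = -9 + I + sqrt(2)*sqrt(-4 - 2/I))
28561/((-97*(m(11) + 126))) = 28561/((-97*((-9 + 11 + 2*sqrt(-2 - 1/11)) + 126))) = 28561/((-97*((-9 + 11 + 2*sqrt(-23/11)) + 126))) = 28561/((-97*((-9 + 11 + 2*(I*sqrt(253)/11)) + 126))) = 28561/((-97*((-9 + 11 + 2*I*sqrt(253)/11) + 126))) = 28561/((-97*((2 + 2*I*sqrt(253)/11) + 126))) = 28561/((-97*(128 + 2*I*sqrt(253)/11))) = 28561/(-12416 - 194*I*sqrt(253)/11)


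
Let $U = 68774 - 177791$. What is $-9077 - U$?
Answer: $99940$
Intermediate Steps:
$U = -109017$
$-9077 - U = -9077 - -109017 = -9077 + 109017 = 99940$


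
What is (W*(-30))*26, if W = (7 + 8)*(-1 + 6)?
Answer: -58500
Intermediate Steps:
W = 75 (W = 15*5 = 75)
(W*(-30))*26 = (75*(-30))*26 = -2250*26 = -58500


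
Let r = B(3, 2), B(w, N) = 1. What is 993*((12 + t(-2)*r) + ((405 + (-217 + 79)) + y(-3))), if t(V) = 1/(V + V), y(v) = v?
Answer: 1095279/4 ≈ 2.7382e+5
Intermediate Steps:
r = 1
t(V) = 1/(2*V)
993*((12 + t(-2)*r) + ((405 + (-217 + 79)) + y(-3))) = 993*((12 + ((1/2)/(-2))*1) + ((405 + (-217 + 79)) - 3)) = 993*((12 + ((1/2)*(-1/2))*1) + ((405 - 138) - 3)) = 993*((12 - 1/4*1) + (267 - 3)) = 993*((12 - 1/4) + 264) = 993*(47/4 + 264) = 993*(1103/4) = 1095279/4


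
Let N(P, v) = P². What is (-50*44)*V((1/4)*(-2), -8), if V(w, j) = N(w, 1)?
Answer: -550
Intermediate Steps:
V(w, j) = w²
(-50*44)*V((1/4)*(-2), -8) = (-50*44)*((1/4)*(-2))² = -2200*((1*(¼))*(-2))² = -2200*((¼)*(-2))² = -2200*(-½)² = -2200*¼ = -550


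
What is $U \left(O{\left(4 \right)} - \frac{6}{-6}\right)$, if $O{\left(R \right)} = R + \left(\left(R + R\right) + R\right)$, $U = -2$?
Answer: $-34$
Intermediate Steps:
$O{\left(R \right)} = 4 R$ ($O{\left(R \right)} = R + \left(2 R + R\right) = R + 3 R = 4 R$)
$U \left(O{\left(4 \right)} - \frac{6}{-6}\right) = - 2 \left(4 \cdot 4 - \frac{6}{-6}\right) = - 2 \left(16 - -1\right) = - 2 \left(16 + 1\right) = \left(-2\right) 17 = -34$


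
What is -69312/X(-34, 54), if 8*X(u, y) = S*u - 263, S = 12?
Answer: 554496/671 ≈ 826.37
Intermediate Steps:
X(u, y) = -263/8 + 3*u/2 (X(u, y) = (12*u - 263)/8 = (-263 + 12*u)/8 = -263/8 + 3*u/2)
-69312/X(-34, 54) = -69312/(-263/8 + (3/2)*(-34)) = -69312/(-263/8 - 51) = -69312/(-671/8) = -69312*(-8/671) = 554496/671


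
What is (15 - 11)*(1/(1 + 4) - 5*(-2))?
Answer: 204/5 ≈ 40.800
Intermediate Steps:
(15 - 11)*(1/(1 + 4) - 5*(-2)) = 4*(1/5 + 10) = 4*(⅕ + 10) = 4*(51/5) = 204/5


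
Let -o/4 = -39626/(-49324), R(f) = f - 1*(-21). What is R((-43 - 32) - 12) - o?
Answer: -774220/12331 ≈ -62.786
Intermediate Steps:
R(f) = 21 + f (R(f) = f + 21 = 21 + f)
o = -39626/12331 (o = -(-158504)/(-49324) = -(-158504)*(-1)/49324 = -4*19813/24662 = -39626/12331 ≈ -3.2135)
R((-43 - 32) - 12) - o = (21 + ((-43 - 32) - 12)) - 1*(-39626/12331) = (21 + (-75 - 12)) + 39626/12331 = (21 - 87) + 39626/12331 = -66 + 39626/12331 = -774220/12331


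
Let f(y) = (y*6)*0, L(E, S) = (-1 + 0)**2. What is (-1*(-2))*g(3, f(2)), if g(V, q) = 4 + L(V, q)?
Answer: 10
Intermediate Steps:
L(E, S) = 1 (L(E, S) = (-1)**2 = 1)
f(y) = 0 (f(y) = (6*y)*0 = 0)
g(V, q) = 5 (g(V, q) = 4 + 1 = 5)
(-1*(-2))*g(3, f(2)) = -1*(-2)*5 = 2*5 = 10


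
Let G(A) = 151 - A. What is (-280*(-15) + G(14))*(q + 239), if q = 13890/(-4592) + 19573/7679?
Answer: 2605554439639/2518712 ≈ 1.0345e+6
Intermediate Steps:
q = -1198721/2518712 (q = 13890*(-1/4592) + 19573*(1/7679) = -6945/2296 + 19573/7679 = -1198721/2518712 ≈ -0.47593)
(-280*(-15) + G(14))*(q + 239) = (-280*(-15) + (151 - 1*14))*(-1198721/2518712 + 239) = (4200 + (151 - 14))*(600773447/2518712) = (4200 + 137)*(600773447/2518712) = 4337*(600773447/2518712) = 2605554439639/2518712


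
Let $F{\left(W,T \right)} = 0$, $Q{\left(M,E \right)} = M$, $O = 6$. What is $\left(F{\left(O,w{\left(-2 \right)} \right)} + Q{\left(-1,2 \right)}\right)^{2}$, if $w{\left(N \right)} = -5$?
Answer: $1$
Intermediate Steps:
$\left(F{\left(O,w{\left(-2 \right)} \right)} + Q{\left(-1,2 \right)}\right)^{2} = \left(0 - 1\right)^{2} = \left(-1\right)^{2} = 1$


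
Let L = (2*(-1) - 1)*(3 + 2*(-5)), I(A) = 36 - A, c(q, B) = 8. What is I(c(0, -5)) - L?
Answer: 7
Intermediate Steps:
L = 21 (L = (-2 - 1)*(3 - 10) = -3*(-7) = 21)
I(c(0, -5)) - L = (36 - 1*8) - 1*21 = (36 - 8) - 21 = 28 - 21 = 7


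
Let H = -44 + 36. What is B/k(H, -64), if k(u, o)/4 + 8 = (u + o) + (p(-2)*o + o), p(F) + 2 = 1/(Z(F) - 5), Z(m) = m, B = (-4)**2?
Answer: -7/12 ≈ -0.58333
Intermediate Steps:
B = 16
H = -8
p(F) = -2 + 1/(-5 + F) (p(F) = -2 + 1/(F - 5) = -2 + 1/(-5 + F))
k(u, o) = -32 + 4*u - 4*o/7 (k(u, o) = -32 + 4*((u + o) + (((11 - 2*(-2))/(-5 - 2))*o + o)) = -32 + 4*((o + u) + (((11 + 4)/(-7))*o + o)) = -32 + 4*((o + u) + ((-1/7*15)*o + o)) = -32 + 4*((o + u) + (-15*o/7 + o)) = -32 + 4*((o + u) - 8*o/7) = -32 + 4*(u - o/7) = -32 + (4*u - 4*o/7) = -32 + 4*u - 4*o/7)
B/k(H, -64) = 16/(-32 + 4*(-8) - 4/7*(-64)) = 16/(-32 - 32 + 256/7) = 16/(-192/7) = 16*(-7/192) = -7/12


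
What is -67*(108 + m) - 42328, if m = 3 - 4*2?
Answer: -49229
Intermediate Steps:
m = -5 (m = 3 - 8 = -5)
-67*(108 + m) - 42328 = -67*(108 - 5) - 42328 = -67*103 - 42328 = -6901 - 42328 = -49229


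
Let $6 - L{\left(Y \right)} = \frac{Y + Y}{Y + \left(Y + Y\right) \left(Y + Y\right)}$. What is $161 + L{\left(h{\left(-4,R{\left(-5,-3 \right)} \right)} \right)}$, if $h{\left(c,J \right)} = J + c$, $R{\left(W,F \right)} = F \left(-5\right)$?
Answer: $\frac{7513}{45} \approx 166.96$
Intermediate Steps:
$R{\left(W,F \right)} = - 5 F$
$L{\left(Y \right)} = 6 - \frac{2 Y}{Y + 4 Y^{2}}$ ($L{\left(Y \right)} = 6 - \frac{Y + Y}{Y + \left(Y + Y\right) \left(Y + Y\right)} = 6 - \frac{2 Y}{Y + 2 Y 2 Y} = 6 - \frac{2 Y}{Y + 4 Y^{2}}$)
$161 + L{\left(h{\left(-4,R{\left(-5,-3 \right)} \right)} \right)} = 161 + \frac{4 \left(1 + 6 \left(\left(-5\right) \left(-3\right) - 4\right)\right)}{1 + 4 \left(\left(-5\right) \left(-3\right) - 4\right)} = 161 + \frac{4 \left(1 + 6 \left(15 - 4\right)\right)}{1 + 4 \left(15 - 4\right)} = 161 + \frac{4 \left(1 + 6 \cdot 11\right)}{1 + 4 \cdot 11} = 161 + \frac{4 \left(1 + 66\right)}{1 + 44} = 161 + 4 \cdot \frac{1}{45} \cdot 67 = 161 + \frac{268}{45} = \frac{7513}{45}$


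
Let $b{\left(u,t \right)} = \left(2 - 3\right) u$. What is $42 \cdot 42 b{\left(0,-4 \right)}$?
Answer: $0$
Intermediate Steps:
$b{\left(u,t \right)} = - u$
$42 \cdot 42 b{\left(0,-4 \right)} = 42 \cdot 42 \left(\left(-1\right) 0\right) = 1764 \cdot 0 = 0$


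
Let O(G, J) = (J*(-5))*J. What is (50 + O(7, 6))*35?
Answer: -4550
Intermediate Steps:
O(G, J) = -5*J² (O(G, J) = (-5*J)*J = -5*J²)
(50 + O(7, 6))*35 = (50 - 5*6²)*35 = (50 - 5*36)*35 = (50 - 180)*35 = -130*35 = -4550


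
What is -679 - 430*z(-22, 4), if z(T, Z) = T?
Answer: 8781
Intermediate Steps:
-679 - 430*z(-22, 4) = -679 - 430*(-22) = -679 + 9460 = 8781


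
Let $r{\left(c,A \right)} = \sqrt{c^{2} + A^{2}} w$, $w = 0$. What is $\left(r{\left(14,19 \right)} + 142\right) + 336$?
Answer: $478$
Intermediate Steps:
$r{\left(c,A \right)} = 0$ ($r{\left(c,A \right)} = \sqrt{c^{2} + A^{2}} \cdot 0 = \sqrt{A^{2} + c^{2}} \cdot 0 = 0$)
$\left(r{\left(14,19 \right)} + 142\right) + 336 = \left(0 + 142\right) + 336 = 142 + 336 = 478$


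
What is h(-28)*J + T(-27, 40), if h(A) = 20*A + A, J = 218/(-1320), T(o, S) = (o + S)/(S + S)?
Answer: 85599/880 ≈ 97.272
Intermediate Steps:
T(o, S) = (S + o)/(2*S) (T(o, S) = (S + o)/((2*S)) = (S + o)*(1/(2*S)) = (S + o)/(2*S))
J = -109/660 (J = 218*(-1/1320) = -109/660 ≈ -0.16515)
h(A) = 21*A
h(-28)*J + T(-27, 40) = (21*(-28))*(-109/660) + (½)*(40 - 27)/40 = -588*(-109/660) + (½)*(1/40)*13 = 5341/55 + 13/80 = 85599/880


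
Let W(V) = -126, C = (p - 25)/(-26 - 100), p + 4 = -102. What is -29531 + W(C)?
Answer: -29657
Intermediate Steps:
p = -106 (p = -4 - 102 = -106)
C = 131/126 (C = (-106 - 25)/(-26 - 100) = -131/(-126) = -131*(-1/126) = 131/126 ≈ 1.0397)
-29531 + W(C) = -29531 - 126 = -29657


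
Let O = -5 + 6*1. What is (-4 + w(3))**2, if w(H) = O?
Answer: 9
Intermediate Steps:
O = 1 (O = -5 + 6 = 1)
w(H) = 1
(-4 + w(3))**2 = (-4 + 1)**2 = (-3)**2 = 9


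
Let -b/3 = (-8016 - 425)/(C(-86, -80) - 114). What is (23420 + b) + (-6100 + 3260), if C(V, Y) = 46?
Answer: 1374117/68 ≈ 20208.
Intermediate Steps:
b = -25323/68 (b = -3*(-8016 - 425)/(46 - 114) = -(-25323)/(-68) = -(-25323)*(-1)/68 = -3*8441/68 = -25323/68 ≈ -372.40)
(23420 + b) + (-6100 + 3260) = (23420 - 25323/68) + (-6100 + 3260) = 1567237/68 - 2840 = 1374117/68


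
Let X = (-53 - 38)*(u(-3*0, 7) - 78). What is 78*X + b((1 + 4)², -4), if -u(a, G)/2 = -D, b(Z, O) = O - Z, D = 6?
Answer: 468439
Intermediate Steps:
u(a, G) = 12 (u(a, G) = -(-2)*6 = -2*(-6) = 12)
X = 6006 (X = (-53 - 38)*(12 - 78) = -91*(-66) = 6006)
78*X + b((1 + 4)², -4) = 78*6006 + (-4 - (1 + 4)²) = 468468 + (-4 - 1*5²) = 468468 + (-4 - 1*25) = 468468 + (-4 - 25) = 468468 - 29 = 468439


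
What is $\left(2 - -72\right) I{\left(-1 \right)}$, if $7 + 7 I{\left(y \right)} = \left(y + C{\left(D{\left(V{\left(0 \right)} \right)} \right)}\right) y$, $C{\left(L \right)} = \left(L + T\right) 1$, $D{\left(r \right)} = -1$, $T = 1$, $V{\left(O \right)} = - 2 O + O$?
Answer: $- \frac{444}{7} \approx -63.429$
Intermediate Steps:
$V{\left(O \right)} = - O$
$C{\left(L \right)} = 1 + L$ ($C{\left(L \right)} = \left(L + 1\right) 1 = \left(1 + L\right) 1 = 1 + L$)
$I{\left(y \right)} = -1 + \frac{y^{2}}{7}$ ($I{\left(y \right)} = -1 + \frac{\left(y + \left(1 - 1\right)\right) y}{7} = -1 + \frac{\left(y + 0\right) y}{7} = -1 + \frac{y y}{7} = -1 + \frac{y^{2}}{7}$)
$\left(2 - -72\right) I{\left(-1 \right)} = \left(2 - -72\right) \left(-1 + \frac{\left(-1\right)^{2}}{7}\right) = \left(2 + 72\right) \left(-1 + \frac{1}{7} \cdot 1\right) = 74 \left(-1 + \frac{1}{7}\right) = 74 \left(- \frac{6}{7}\right) = - \frac{444}{7}$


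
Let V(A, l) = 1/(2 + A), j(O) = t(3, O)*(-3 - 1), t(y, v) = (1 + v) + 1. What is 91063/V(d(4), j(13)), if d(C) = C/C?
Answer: 273189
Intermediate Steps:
t(y, v) = 2 + v
d(C) = 1
j(O) = -8 - 4*O (j(O) = (2 + O)*(-3 - 1) = (2 + O)*(-4) = -8 - 4*O)
91063/V(d(4), j(13)) = 91063/(1/(2 + 1)) = 91063/(1/3) = 91063/(⅓) = 91063*3 = 273189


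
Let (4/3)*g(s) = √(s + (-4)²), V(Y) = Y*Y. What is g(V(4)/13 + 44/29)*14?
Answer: 21*√666159/377 ≈ 45.464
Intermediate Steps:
V(Y) = Y²
g(s) = 3*√(16 + s)/4 (g(s) = 3*√(s + (-4)²)/4 = 3*√(s + 16)/4 = 3*√(16 + s)/4)
g(V(4)/13 + 44/29)*14 = (3*√(16 + (4²/13 + 44/29))/4)*14 = (3*√(16 + (16*(1/13) + 44*(1/29)))/4)*14 = (3*√(16 + (16/13 + 44/29))/4)*14 = (3*√(16 + 1036/377)/4)*14 = (3*√(7068/377)/4)*14 = (3*(2*√666159/377)/4)*14 = (3*√666159/754)*14 = 21*√666159/377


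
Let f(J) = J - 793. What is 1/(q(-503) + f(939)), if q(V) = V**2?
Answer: 1/253155 ≈ 3.9501e-6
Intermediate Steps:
f(J) = -793 + J
1/(q(-503) + f(939)) = 1/((-503)**2 + (-793 + 939)) = 1/(253009 + 146) = 1/253155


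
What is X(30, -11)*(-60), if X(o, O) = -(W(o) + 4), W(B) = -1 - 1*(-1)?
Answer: 240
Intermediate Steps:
W(B) = 0 (W(B) = -1 + 1 = 0)
X(o, O) = -4 (X(o, O) = -(0 + 4) = -1*4 = -4)
X(30, -11)*(-60) = -4*(-60) = 240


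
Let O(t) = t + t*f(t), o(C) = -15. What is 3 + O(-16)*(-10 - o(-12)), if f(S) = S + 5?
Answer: 803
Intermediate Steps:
f(S) = 5 + S
O(t) = t + t*(5 + t)
3 + O(-16)*(-10 - o(-12)) = 3 + (-16*(6 - 16))*(-10 - 1*(-15)) = 3 + (-16*(-10))*(-10 + 15) = 3 + 160*5 = 3 + 800 = 803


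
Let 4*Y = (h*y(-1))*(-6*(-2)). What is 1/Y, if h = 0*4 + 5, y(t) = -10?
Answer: -1/150 ≈ -0.0066667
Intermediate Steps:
h = 5 (h = 0 + 5 = 5)
Y = -150 (Y = ((5*(-10))*(-6*(-2)))/4 = (-50*12)/4 = (1/4)*(-600) = -150)
1/Y = 1/(-150) = -1/150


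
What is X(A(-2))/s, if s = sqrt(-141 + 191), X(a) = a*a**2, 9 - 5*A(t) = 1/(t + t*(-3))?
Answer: 343*sqrt(2)/640 ≈ 0.75793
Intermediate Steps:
A(t) = 9/5 + 1/(10*t) (A(t) = 9/5 - 1/(5*(t + t*(-3))) = 9/5 - 1/(5*(t - 3*t)) = 9/5 - (-1/(2*t))/5 = 9/5 - (-1)/(10*t) = 9/5 + 1/(10*t))
X(a) = a**3
s = 5*sqrt(2) (s = sqrt(50) = 5*sqrt(2) ≈ 7.0711)
X(A(-2))/s = ((1/10)*(1 + 18*(-2))/(-2))**3/((5*sqrt(2))) = ((1/10)*(-1/2)*(1 - 36))**3*(sqrt(2)/10) = ((1/10)*(-1/2)*(-35))**3*(sqrt(2)/10) = (7/4)**3*(sqrt(2)/10) = 343*(sqrt(2)/10)/64 = 343*sqrt(2)/640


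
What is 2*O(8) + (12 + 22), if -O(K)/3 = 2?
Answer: 22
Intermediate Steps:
O(K) = -6 (O(K) = -3*2 = -6)
2*O(8) + (12 + 22) = 2*(-6) + (12 + 22) = -12 + 34 = 22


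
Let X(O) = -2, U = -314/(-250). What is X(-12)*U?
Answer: -314/125 ≈ -2.5120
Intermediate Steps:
U = 157/125 (U = -314*(-1/250) = 157/125 ≈ 1.2560)
X(-12)*U = -2*157/125 = -314/125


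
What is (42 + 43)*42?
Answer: 3570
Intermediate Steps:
(42 + 43)*42 = 85*42 = 3570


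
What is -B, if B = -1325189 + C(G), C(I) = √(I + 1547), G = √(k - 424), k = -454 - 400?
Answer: 1325189 - √(1547 + 3*I*√142) ≈ 1.3252e+6 - 0.45442*I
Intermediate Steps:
k = -854
G = 3*I*√142 (G = √(-854 - 424) = √(-1278) = 3*I*√142 ≈ 35.749*I)
C(I) = √(1547 + I)
B = -1325189 + √(1547 + 3*I*√142) ≈ -1.3252e+6 + 0.45442*I
-B = -(-1325189 + √(1547 + 3*I*√142)) = 1325189 - √(1547 + 3*I*√142)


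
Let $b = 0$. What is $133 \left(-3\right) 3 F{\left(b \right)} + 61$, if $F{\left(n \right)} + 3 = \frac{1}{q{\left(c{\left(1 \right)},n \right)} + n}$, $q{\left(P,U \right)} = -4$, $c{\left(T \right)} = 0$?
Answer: $\frac{15805}{4} \approx 3951.3$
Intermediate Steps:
$F{\left(n \right)} = -3 + \frac{1}{-4 + n}$
$133 \left(-3\right) 3 F{\left(b \right)} + 61 = 133 \left(-3\right) 3 \frac{13 - 0}{-4 + 0} + 61 = 133 \left(- 9 \frac{13 + 0}{-4}\right) + 61 = 133 \left(- 9 \left(\left(- \frac{1}{4}\right) 13\right)\right) + 61 = 133 \left(\left(-9\right) \left(- \frac{13}{4}\right)\right) + 61 = 133 \cdot \frac{117}{4} + 61 = \frac{15561}{4} + 61 = \frac{15805}{4}$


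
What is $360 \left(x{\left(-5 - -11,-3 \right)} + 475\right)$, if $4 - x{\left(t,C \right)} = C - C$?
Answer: $172440$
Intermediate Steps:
$x{\left(t,C \right)} = 4$ ($x{\left(t,C \right)} = 4 - \left(C - C\right) = 4 - 0 = 4 + 0 = 4$)
$360 \left(x{\left(-5 - -11,-3 \right)} + 475\right) = 360 \left(4 + 475\right) = 360 \cdot 479 = 172440$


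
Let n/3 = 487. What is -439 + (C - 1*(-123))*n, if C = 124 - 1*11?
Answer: 344357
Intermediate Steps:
n = 1461 (n = 3*487 = 1461)
C = 113 (C = 124 - 11 = 113)
-439 + (C - 1*(-123))*n = -439 + (113 - 1*(-123))*1461 = -439 + (113 + 123)*1461 = -439 + 236*1461 = -439 + 344796 = 344357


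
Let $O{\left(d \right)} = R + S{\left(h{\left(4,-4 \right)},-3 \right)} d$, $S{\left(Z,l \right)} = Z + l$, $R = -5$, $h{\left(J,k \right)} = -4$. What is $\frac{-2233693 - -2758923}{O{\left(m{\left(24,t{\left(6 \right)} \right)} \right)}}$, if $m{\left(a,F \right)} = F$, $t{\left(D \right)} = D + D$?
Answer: $- \frac{525230}{89} \approx -5901.5$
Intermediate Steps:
$t{\left(D \right)} = 2 D$
$O{\left(d \right)} = -5 - 7 d$ ($O{\left(d \right)} = -5 + \left(-4 - 3\right) d = -5 - 7 d$)
$\frac{-2233693 - -2758923}{O{\left(m{\left(24,t{\left(6 \right)} \right)} \right)}} = \frac{-2233693 - -2758923}{-5 - 7 \cdot 2 \cdot 6} = \frac{-2233693 + 2758923}{-5 - 84} = \frac{525230}{-5 - 84} = \frac{525230}{-89} = 525230 \left(- \frac{1}{89}\right) = - \frac{525230}{89}$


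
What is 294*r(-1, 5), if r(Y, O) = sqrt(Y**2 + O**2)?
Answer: 294*sqrt(26) ≈ 1499.1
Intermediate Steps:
r(Y, O) = sqrt(O**2 + Y**2)
294*r(-1, 5) = 294*sqrt(5**2 + (-1)**2) = 294*sqrt(25 + 1) = 294*sqrt(26)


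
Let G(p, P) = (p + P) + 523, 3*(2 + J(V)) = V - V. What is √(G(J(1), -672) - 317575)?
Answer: I*√317726 ≈ 563.67*I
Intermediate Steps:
J(V) = -2 (J(V) = -2 + (V - V)/3 = -2 + (⅓)*0 = -2 + 0 = -2)
G(p, P) = 523 + P + p (G(p, P) = (P + p) + 523 = 523 + P + p)
√(G(J(1), -672) - 317575) = √((523 - 672 - 2) - 317575) = √(-151 - 317575) = √(-317726) = I*√317726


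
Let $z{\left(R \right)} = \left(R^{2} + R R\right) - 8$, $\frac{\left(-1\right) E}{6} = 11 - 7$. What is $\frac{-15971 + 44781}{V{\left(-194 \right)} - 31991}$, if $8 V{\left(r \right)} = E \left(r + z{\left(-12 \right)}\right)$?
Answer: $- \frac{28810}{32249} \approx -0.89336$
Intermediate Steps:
$E = -24$ ($E = - 6 \left(11 - 7\right) = \left(-6\right) 4 = -24$)
$z{\left(R \right)} = -8 + 2 R^{2}$ ($z{\left(R \right)} = \left(R^{2} + R^{2}\right) - 8 = 2 R^{2} - 8 = -8 + 2 R^{2}$)
$V{\left(r \right)} = -840 - 3 r$ ($V{\left(r \right)} = \frac{\left(-24\right) \left(r - \left(8 - 2 \left(-12\right)^{2}\right)\right)}{8} = \frac{\left(-24\right) \left(r + \left(-8 + 2 \cdot 144\right)\right)}{8} = \frac{\left(-24\right) \left(r + \left(-8 + 288\right)\right)}{8} = \frac{\left(-24\right) \left(r + 280\right)}{8} = \frac{\left(-24\right) \left(280 + r\right)}{8} = \frac{-6720 - 24 r}{8} = -840 - 3 r$)
$\frac{-15971 + 44781}{V{\left(-194 \right)} - 31991} = \frac{-15971 + 44781}{\left(-840 - -582\right) - 31991} = \frac{28810}{\left(-840 + 582\right) - 31991} = \frac{28810}{-258 - 31991} = \frac{28810}{-32249} = 28810 \left(- \frac{1}{32249}\right) = - \frac{28810}{32249}$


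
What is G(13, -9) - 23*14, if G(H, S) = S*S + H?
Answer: -228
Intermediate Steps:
G(H, S) = H + S² (G(H, S) = S² + H = H + S²)
G(13, -9) - 23*14 = (13 + (-9)²) - 23*14 = (13 + 81) - 322 = 94 - 322 = -228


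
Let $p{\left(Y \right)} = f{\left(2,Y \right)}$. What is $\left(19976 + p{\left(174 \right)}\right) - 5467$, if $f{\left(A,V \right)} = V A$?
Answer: $14857$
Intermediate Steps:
$f{\left(A,V \right)} = A V$
$p{\left(Y \right)} = 2 Y$
$\left(19976 + p{\left(174 \right)}\right) - 5467 = \left(19976 + 2 \cdot 174\right) - 5467 = \left(19976 + 348\right) - 5467 = 20324 - 5467 = 14857$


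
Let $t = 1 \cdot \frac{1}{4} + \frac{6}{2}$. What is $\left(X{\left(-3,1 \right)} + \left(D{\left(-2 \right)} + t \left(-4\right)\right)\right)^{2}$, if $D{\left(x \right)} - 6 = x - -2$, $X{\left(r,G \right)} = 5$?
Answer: $4$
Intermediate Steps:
$D{\left(x \right)} = 8 + x$ ($D{\left(x \right)} = 6 + \left(x - -2\right) = 6 + \left(x + 2\right) = 6 + \left(2 + x\right) = 8 + x$)
$t = \frac{13}{4}$ ($t = 1 \cdot \frac{1}{4} + 6 \cdot \frac{1}{2} = \frac{1}{4} + 3 = \frac{13}{4} \approx 3.25$)
$\left(X{\left(-3,1 \right)} + \left(D{\left(-2 \right)} + t \left(-4\right)\right)\right)^{2} = \left(5 + \left(\left(8 - 2\right) + \frac{13}{4} \left(-4\right)\right)\right)^{2} = \left(5 + \left(6 - 13\right)\right)^{2} = \left(5 - 7\right)^{2} = \left(-2\right)^{2} = 4$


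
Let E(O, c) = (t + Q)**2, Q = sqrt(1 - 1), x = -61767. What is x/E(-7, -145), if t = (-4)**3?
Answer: -61767/4096 ≈ -15.080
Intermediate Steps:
t = -64
Q = 0 (Q = sqrt(0) = 0)
E(O, c) = 4096 (E(O, c) = (-64 + 0)**2 = (-64)**2 = 4096)
x/E(-7, -145) = -61767/4096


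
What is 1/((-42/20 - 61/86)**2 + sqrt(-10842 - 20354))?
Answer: 4215904900/16697790802839 - 2136750625*I*sqrt(7799)/33395581605678 ≈ 0.00025248 - 0.0056505*I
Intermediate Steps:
1/((-42/20 - 61/86)**2 + sqrt(-10842 - 20354)) = 1/((-42*1/20 - 61*1/86)**2 + sqrt(-31196)) = 1/((-21/10 - 61/86)**2 + 2*I*sqrt(7799)) = 1/((-604/215)**2 + 2*I*sqrt(7799)) = 1/(364816/46225 + 2*I*sqrt(7799))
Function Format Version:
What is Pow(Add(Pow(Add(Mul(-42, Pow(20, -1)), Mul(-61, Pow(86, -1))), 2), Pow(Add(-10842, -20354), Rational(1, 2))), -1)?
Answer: Add(Rational(4215904900, 16697790802839), Mul(Rational(-2136750625, 33395581605678), I, Pow(7799, Rational(1, 2)))) ≈ Add(0.00025248, Mul(-0.0056505, I))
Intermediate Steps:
Pow(Add(Pow(Add(Mul(-42, Pow(20, -1)), Mul(-61, Pow(86, -1))), 2), Pow(Add(-10842, -20354), Rational(1, 2))), -1) = Pow(Add(Pow(Add(Mul(-42, Rational(1, 20)), Mul(-61, Rational(1, 86))), 2), Pow(-31196, Rational(1, 2))), -1) = Pow(Add(Pow(Add(Rational(-21, 10), Rational(-61, 86)), 2), Mul(2, I, Pow(7799, Rational(1, 2)))), -1) = Pow(Add(Pow(Rational(-604, 215), 2), Mul(2, I, Pow(7799, Rational(1, 2)))), -1) = Pow(Add(Rational(364816, 46225), Mul(2, I, Pow(7799, Rational(1, 2)))), -1)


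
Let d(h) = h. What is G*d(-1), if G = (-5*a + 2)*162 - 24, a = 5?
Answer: 3750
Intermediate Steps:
G = -3750 (G = (-5*5 + 2)*162 - 24 = (-25 + 2)*162 - 24 = -23*162 - 24 = -3726 - 24 = -3750)
G*d(-1) = -3750*(-1) = 3750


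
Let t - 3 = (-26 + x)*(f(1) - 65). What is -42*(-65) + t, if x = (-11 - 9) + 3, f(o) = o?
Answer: 5485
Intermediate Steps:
x = -17 (x = -20 + 3 = -17)
t = 2755 (t = 3 + (-26 - 17)*(1 - 65) = 3 - 43*(-64) = 3 + 2752 = 2755)
-42*(-65) + t = -42*(-65) + 2755 = 2730 + 2755 = 5485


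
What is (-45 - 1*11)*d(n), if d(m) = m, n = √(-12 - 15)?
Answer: -168*I*√3 ≈ -290.98*I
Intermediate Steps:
n = 3*I*√3 (n = √(-27) = 3*I*√3 ≈ 5.1962*I)
(-45 - 1*11)*d(n) = (-45 - 1*11)*(3*I*√3) = (-45 - 11)*(3*I*√3) = -168*I*√3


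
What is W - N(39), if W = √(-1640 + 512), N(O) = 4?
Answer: -4 + 2*I*√282 ≈ -4.0 + 33.586*I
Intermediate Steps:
W = 2*I*√282 (W = √(-1128) = 2*I*√282 ≈ 33.586*I)
W - N(39) = 2*I*√282 - 1*4 = 2*I*√282 - 4 = -4 + 2*I*√282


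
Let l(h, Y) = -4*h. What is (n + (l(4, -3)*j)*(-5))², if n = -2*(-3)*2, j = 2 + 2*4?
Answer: 659344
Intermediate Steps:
j = 10 (j = 2 + 8 = 10)
n = 12 (n = 6*2 = 12)
(n + (l(4, -3)*j)*(-5))² = (12 + (-4*4*10)*(-5))² = (12 - 16*10*(-5))² = (12 - 160*(-5))² = (12 + 800)² = 812² = 659344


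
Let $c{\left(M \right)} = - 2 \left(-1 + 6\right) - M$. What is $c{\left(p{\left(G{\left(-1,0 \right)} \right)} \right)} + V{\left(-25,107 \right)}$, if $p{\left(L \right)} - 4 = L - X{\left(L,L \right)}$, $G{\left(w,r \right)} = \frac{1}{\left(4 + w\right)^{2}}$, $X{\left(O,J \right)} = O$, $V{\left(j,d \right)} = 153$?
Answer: $139$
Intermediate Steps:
$G{\left(w,r \right)} = \frac{1}{\left(4 + w\right)^{2}}$
$p{\left(L \right)} = 4$ ($p{\left(L \right)} = 4 + \left(L - L\right) = 4 + 0 = 4$)
$c{\left(M \right)} = -10 - M$ ($c{\left(M \right)} = \left(-2\right) 5 - M = -10 - M$)
$c{\left(p{\left(G{\left(-1,0 \right)} \right)} \right)} + V{\left(-25,107 \right)} = \left(-10 - 4\right) + 153 = -14 + 153 = 139$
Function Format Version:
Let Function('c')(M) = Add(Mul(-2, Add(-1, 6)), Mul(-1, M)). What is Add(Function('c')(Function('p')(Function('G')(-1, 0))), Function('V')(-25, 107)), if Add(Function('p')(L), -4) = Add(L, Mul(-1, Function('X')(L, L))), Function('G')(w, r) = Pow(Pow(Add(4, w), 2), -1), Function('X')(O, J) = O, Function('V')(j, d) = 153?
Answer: 139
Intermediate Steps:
Function('G')(w, r) = Pow(Add(4, w), -2)
Function('p')(L) = 4 (Function('p')(L) = Add(4, Add(L, Mul(-1, L))) = Add(4, 0) = 4)
Function('c')(M) = Add(-10, Mul(-1, M)) (Function('c')(M) = Add(Mul(-2, 5), Mul(-1, M)) = Add(-10, Mul(-1, M)))
Add(Function('c')(Function('p')(Function('G')(-1, 0))), Function('V')(-25, 107)) = Add(Add(-10, Mul(-1, 4)), 153) = Add(Add(-10, -4), 153) = Add(-14, 153) = 139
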